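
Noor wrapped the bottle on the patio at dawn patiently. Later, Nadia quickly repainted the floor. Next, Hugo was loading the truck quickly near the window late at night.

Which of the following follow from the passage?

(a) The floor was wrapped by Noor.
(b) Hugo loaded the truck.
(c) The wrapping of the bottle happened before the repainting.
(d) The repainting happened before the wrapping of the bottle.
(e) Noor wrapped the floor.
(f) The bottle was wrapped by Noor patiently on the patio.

(c), (f)

(a) Not entailed — Noor wrapped the bottle, not the floor; the floor belongs to the repainting event.
(b) Not entailed — 'was loading' is progressive on an accomplishment; it does not entail the completed 'loaded'.
(c) Entailed — the narrative places the wrapping before the repainting.
(d) Not entailed — the narrative places the wrapping before the repainting, not after.
(e) Not entailed — Noor wrapped the bottle, not the floor; the floor belongs to the repainting event.
(f) Entailed — this follows by dropping conjuncts from the wrapping event's description.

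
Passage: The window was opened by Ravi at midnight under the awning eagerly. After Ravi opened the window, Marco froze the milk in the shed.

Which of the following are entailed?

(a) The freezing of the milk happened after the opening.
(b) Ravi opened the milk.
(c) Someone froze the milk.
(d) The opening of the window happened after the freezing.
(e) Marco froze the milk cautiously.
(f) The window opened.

(a) Entailed — the narrative places the opening before the freezing.
(b) Not entailed — Ravi opened the window, not the milk; the milk belongs to the freezing event.
(c) Entailed — this follows by dropping conjuncts from the freezing event's description.
(d) Not entailed — the narrative places the opening before the freezing, not after.
(e) Not entailed — 'cautiously' adds information not in the original event.
(f) Entailed — 'Ravi opened the window' is causative; it entails the inchoative 'the window opened'.

(a), (c), (f)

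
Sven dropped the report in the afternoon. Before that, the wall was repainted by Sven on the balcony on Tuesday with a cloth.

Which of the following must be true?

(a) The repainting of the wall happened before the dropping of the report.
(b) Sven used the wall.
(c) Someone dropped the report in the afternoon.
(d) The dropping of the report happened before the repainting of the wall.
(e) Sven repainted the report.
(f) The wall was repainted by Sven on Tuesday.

(a) Entailed — the narrative places the repainting before the dropping.
(b) Not entailed — the wall is the patient, not an instrument — Sven used a cloth.
(c) Entailed — every conjunct here is already in the original dropping event.
(d) Not entailed — the narrative places the repainting before the dropping, not after.
(e) Not entailed — Sven repainted the wall, not the report; the report belongs to the dropping event.
(f) Entailed — this follows by dropping conjuncts from the repainting event's description.

(a), (c), (f)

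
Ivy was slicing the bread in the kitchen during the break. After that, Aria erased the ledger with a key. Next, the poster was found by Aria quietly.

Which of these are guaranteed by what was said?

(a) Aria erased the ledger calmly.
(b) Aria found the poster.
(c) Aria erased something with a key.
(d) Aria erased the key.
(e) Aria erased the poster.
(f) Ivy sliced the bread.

(b), (c)

(a) Not entailed — 'calmly' adds information not in the original event.
(b) Entailed — this follows by dropping conjuncts from the finding event's description.
(c) Entailed — generalizing the patient leaves a sub-description the original still satisfies.
(d) Not entailed — the key is the instrument, not what was erased.
(e) Not entailed — Aria erased the ledger, not the poster; the poster belongs to the finding event.
(f) Not entailed — 'was slicing' is progressive on an accomplishment; it does not entail the completed 'sliced'.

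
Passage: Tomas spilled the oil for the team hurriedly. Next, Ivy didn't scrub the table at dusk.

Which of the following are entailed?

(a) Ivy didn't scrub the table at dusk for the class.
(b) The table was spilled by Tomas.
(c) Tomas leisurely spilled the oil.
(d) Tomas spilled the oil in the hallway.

(a)

(a) Entailed — under negation, adding a further restriction is entailed: if no such scrubbing event occurred, none occurred for the class either.
(b) Not entailed — Tomas spilled the oil, not the table; the table belongs to the scrubbing event.
(c) Not entailed — 'leisurely' adds a manner not in (and inconsistent with) the original.
(d) Not entailed — 'in the hallway' adds information not in the original event.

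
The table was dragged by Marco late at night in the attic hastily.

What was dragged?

'the table' marks the patient of the dragging event.

the table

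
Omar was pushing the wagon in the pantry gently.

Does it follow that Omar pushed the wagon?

'push' is atelic; if Omar was pushing the wagon, then Omar pushed the wagon (for some time).

yes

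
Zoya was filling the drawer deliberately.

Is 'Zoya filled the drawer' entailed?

'was filling' is progressive; for an accomplishment like 'fill the drawer', it doesn't entail completion.

no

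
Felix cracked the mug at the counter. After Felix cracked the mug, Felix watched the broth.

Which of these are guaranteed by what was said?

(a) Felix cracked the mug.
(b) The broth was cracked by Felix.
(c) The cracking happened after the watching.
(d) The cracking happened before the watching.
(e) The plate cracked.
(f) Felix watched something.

(a) Entailed — every conjunct here is already in the original cracking event.
(b) Not entailed — Felix cracked the mug, not the broth; the broth belongs to the watching event.
(c) Not entailed — the narrative places the cracking before the watching, not after.
(d) Entailed — the narrative places the cracking before the watching.
(e) Not entailed — the mug is what cracked, not the plate.
(f) Entailed — this follows by dropping conjuncts from the watching event's description.

(a), (d), (f)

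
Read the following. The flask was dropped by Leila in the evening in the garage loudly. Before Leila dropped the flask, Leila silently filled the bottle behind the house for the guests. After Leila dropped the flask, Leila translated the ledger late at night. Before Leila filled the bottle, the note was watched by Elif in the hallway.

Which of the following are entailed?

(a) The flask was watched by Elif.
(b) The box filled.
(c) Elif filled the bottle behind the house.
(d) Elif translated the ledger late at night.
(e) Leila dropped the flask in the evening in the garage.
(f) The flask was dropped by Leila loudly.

(e), (f)

(a) Not entailed — Elif watched the note, not the flask; the flask belongs to the dropping event.
(b) Not entailed — the bottle is what filled, not the box.
(c) Not entailed — the passage has Leila filling the bottle, not Elif.
(d) Not entailed — the passage has Leila translating the ledger, not Elif.
(e) Entailed — this follows by dropping conjuncts from the dropping event's description.
(f) Entailed — the original entails any weakening of itself; this just drops 'in the evening', 'in the garage'.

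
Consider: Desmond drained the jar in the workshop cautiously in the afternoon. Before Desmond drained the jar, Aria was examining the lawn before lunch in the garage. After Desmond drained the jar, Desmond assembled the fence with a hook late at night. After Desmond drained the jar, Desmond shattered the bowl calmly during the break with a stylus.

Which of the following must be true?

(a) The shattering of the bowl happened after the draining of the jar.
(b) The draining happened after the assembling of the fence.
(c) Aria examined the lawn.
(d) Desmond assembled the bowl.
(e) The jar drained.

(a), (c), (e)

(a) Entailed — the narrative places the draining before the shattering.
(b) Not entailed — the narrative places the draining before the assembling, not after.
(c) Entailed — 'examine' is an activity; 'was examining' entails that some examining happened, so 'examined' holds.
(d) Not entailed — Desmond assembled the fence, not the bowl; the bowl belongs to the shattering event.
(e) Entailed — 'Desmond drained the jar' is causative; it entails the inchoative 'the jar drained'.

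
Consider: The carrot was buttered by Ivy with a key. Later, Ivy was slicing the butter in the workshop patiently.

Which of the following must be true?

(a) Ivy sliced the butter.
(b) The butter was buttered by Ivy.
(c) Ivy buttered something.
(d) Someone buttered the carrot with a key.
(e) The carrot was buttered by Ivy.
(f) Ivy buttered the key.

(c), (d), (e)

(a) Not entailed — 'was slicing' is progressive on an accomplishment; it does not entail the completed 'sliced'.
(b) Not entailed — Ivy buttered the carrot, not the butter; the butter belongs to the slicing event.
(c) Entailed — the original entails any weakening of itself; this just drops 'with a key' and generalizes the patient.
(d) Entailed — every conjunct here is already in the original buttering event.
(e) Entailed — this follows by dropping conjuncts from the buttering event's description.
(f) Not entailed — the key is the instrument, not what was buttered.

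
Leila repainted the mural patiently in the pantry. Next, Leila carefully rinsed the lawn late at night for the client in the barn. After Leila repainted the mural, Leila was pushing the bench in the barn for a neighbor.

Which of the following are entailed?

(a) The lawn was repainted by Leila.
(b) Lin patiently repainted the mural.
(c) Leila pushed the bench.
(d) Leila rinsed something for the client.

(a) Not entailed — Leila repainted the mural, not the lawn; the lawn belongs to the rinsing event.
(b) Not entailed — the passage has Leila repainting the mural, not Lin.
(c) Entailed — 'push' is an activity; 'was pushing' entails that some pushing happened, so 'pushed' holds.
(d) Entailed — every conjunct here is already in the original rinsing event.

(c), (d)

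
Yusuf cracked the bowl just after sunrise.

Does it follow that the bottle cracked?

no

Nothing is said about any bottle; only the bowl is affected.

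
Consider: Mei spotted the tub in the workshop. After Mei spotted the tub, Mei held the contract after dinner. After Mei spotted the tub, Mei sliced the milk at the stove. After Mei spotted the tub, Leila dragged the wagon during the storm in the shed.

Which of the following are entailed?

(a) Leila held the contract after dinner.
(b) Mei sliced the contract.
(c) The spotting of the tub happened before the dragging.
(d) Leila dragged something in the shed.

(c), (d)

(a) Not entailed — the passage has Mei holding the contract, not Leila.
(b) Not entailed — Mei sliced the milk, not the contract; the contract belongs to the holding event.
(c) Entailed — the narrative places the spotting before the dragging.
(d) Entailed — this follows by dropping conjuncts from the dragging event's description.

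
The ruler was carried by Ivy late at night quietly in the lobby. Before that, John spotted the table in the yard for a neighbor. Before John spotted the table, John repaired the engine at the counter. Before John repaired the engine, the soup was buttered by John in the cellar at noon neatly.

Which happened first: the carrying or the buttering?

the buttering

The connectives place the buttering before the carrying.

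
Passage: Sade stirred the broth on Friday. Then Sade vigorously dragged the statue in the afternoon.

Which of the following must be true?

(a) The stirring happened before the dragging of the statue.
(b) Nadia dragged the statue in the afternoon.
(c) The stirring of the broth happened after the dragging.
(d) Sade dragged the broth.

(a) Entailed — the narrative places the stirring before the dragging.
(b) Not entailed — the passage has Sade dragging the statue, not Nadia.
(c) Not entailed — the narrative places the stirring before the dragging, not after.
(d) Not entailed — Sade dragged the statue, not the broth; the broth belongs to the stirring event.

(a)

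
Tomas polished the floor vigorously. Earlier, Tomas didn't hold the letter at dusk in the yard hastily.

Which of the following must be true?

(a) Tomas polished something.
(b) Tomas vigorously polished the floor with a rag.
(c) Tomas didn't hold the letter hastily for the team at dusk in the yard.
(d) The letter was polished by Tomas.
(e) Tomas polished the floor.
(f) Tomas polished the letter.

(a) Entailed — this follows by dropping conjuncts from the polishing event's description.
(b) Not entailed — 'with a rag' adds information not in the original event.
(c) Entailed — under negation, adding a further restriction is entailed: if no such holding event occurred, none occurred for the team either.
(d) Not entailed — Tomas polished the floor, not the letter; the letter belongs to the holding event.
(e) Entailed — the original entails any weakening of itself; this just drops 'vigorously'.
(f) Not entailed — Tomas polished the floor, not the letter; the letter belongs to the holding event.

(a), (c), (e)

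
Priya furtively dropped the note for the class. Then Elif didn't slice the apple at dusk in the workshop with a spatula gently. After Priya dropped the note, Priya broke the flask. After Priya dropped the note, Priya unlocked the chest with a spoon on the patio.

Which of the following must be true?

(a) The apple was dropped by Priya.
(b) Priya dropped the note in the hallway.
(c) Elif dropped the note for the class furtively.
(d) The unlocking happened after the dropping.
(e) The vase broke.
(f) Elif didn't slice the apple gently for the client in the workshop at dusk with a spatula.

(d), (f)

(a) Not entailed — Priya dropped the note, not the apple; the apple belongs to the slicing event.
(b) Not entailed — 'in the hallway' adds information not in the original event.
(c) Not entailed — the passage has Priya dropping the note, not Elif.
(d) Entailed — the narrative places the dropping before the unlocking.
(e) Not entailed — the flask is what broke, not the vase.
(f) Entailed — under negation, adding a further restriction is entailed: if no such slicing event occurred, none occurred for the client either.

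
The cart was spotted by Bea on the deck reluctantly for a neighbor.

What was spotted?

'the cart' marks the patient of the spotting event.

the cart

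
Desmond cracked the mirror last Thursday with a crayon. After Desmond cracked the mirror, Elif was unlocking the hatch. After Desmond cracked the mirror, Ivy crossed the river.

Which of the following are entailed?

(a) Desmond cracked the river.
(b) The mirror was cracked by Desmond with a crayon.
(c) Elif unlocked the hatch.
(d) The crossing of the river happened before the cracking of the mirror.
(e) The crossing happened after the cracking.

(a) Not entailed — Desmond cracked the mirror, not the river; the river belongs to the crossing event.
(b) Entailed — this follows by dropping conjuncts from the cracking event's description.
(c) Not entailed — 'was unlocking' is progressive on an accomplishment; it does not entail the completed 'unlocked'.
(d) Not entailed — the narrative places the cracking before the crossing, not after.
(e) Entailed — the narrative places the cracking before the crossing.

(b), (e)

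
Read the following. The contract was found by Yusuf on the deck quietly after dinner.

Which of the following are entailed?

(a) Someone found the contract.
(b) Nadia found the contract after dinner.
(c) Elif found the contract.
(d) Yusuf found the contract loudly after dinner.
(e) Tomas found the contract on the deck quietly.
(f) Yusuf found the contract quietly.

(a) Entailed — dropping 'quietly', 'after dinner', 'on the deck' and generalizing the agent leaves a sub-description the original still satisfies.
(b) Not entailed — the passage has Yusuf finding the contract, not Nadia.
(c) Not entailed — the passage has Yusuf finding the contract, not Elif.
(d) Not entailed — 'loudly' adds a manner not in (and inconsistent with) the original.
(e) Not entailed — the passage has Yusuf finding the contract, not Tomas.
(f) Entailed — the original entails any weakening of itself; this just drops 'after dinner', 'on the deck'.

(a), (f)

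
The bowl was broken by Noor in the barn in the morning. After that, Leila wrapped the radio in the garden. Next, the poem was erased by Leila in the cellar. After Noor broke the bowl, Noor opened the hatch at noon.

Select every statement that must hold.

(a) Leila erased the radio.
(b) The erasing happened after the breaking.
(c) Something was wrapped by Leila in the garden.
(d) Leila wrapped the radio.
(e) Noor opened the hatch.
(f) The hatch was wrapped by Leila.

(b), (c), (d), (e)

(a) Not entailed — Leila erased the poem, not the radio; the radio belongs to the wrapping event.
(b) Entailed — the narrative places the breaking before the erasing.
(c) Entailed — this follows by dropping conjuncts from the wrapping event's description.
(d) Entailed — the original entails any weakening of itself; this just drops 'in the garden'.
(e) Entailed — dropping 'at noon' leaves a sub-description the original still satisfies.
(f) Not entailed — Leila wrapped the radio, not the hatch; the hatch belongs to the opening event.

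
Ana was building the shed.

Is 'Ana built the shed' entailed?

'was building' is progressive; for an accomplishment like 'build the shed', it doesn't entail completion.

no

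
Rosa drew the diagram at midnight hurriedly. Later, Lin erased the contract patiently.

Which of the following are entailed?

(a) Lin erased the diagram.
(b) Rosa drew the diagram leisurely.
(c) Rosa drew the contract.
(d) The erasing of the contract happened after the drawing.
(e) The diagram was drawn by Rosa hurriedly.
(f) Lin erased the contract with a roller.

(d), (e)

(a) Not entailed — Lin erased the contract, not the diagram; the diagram belongs to the drawing event.
(b) Not entailed — 'leisurely' adds a manner not in (and inconsistent with) the original.
(c) Not entailed — Rosa drew the diagram, not the contract; the contract belongs to the erasing event.
(d) Entailed — the narrative places the drawing before the erasing.
(e) Entailed — the original entails any weakening of itself; this just drops 'at midnight'.
(f) Not entailed — 'with a roller' adds information not in the original event.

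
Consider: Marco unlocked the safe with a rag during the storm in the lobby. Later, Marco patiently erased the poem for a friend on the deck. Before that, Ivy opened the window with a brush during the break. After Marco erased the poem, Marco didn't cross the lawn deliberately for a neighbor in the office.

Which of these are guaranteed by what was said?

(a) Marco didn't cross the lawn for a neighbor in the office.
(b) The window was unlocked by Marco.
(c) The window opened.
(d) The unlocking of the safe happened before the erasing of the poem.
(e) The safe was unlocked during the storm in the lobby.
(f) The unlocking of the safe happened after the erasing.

(c), (d), (e)

(a) Not entailed — dropping 'deliberately' under negation is not valid — the original leaves open that Marco crossed the lawn some other way.
(b) Not entailed — Marco unlocked the safe, not the window; the window belongs to the opening event.
(c) Entailed — 'Ivy opened the window' is causative; it entails the inchoative 'the window opened'.
(d) Entailed — the narrative places the unlocking before the erasing.
(e) Entailed — dropping 'with a rag' and generalizing the agent leaves a sub-description the original still satisfies.
(f) Not entailed — the narrative places the unlocking before the erasing, not after.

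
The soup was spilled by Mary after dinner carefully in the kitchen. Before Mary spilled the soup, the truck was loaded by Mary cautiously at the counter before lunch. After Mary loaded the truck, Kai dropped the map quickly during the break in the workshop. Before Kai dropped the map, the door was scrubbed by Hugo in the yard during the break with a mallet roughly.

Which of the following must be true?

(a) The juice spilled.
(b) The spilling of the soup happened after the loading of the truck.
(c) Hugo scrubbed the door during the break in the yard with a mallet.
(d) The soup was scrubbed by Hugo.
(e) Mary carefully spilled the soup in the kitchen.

(a) Not entailed — the soup is what spilled, not the juice.
(b) Entailed — the narrative places the loading before the spilling.
(c) Entailed — dropping 'roughly' leaves a sub-description the original still satisfies.
(d) Not entailed — Hugo scrubbed the door, not the soup; the soup belongs to the spilling event.
(e) Entailed — this follows by dropping conjuncts from the spilling event's description.

(b), (c), (e)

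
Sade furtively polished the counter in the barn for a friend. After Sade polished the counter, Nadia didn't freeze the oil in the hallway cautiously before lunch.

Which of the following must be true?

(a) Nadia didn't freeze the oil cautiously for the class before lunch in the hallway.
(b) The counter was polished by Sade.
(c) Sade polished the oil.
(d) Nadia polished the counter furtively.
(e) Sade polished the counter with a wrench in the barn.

(a), (b)

(a) Entailed — under negation, adding a further restriction is entailed: if no such freezing event occurred, none occurred for the class either.
(b) Entailed — the original entails any weakening of itself; this just drops 'for a friend', 'in the barn', 'furtively'.
(c) Not entailed — Sade polished the counter, not the oil; the oil belongs to the freezing event.
(d) Not entailed — the passage has Sade polishing the counter, not Nadia.
(e) Not entailed — 'with a wrench' adds information not in the original event.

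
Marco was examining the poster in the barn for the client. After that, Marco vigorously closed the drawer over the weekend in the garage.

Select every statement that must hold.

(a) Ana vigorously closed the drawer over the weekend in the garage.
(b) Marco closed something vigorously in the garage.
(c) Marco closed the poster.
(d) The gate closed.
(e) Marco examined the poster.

(b), (e)

(a) Not entailed — the passage has Marco closing the drawer, not Ana.
(b) Entailed — the original entails any weakening of itself; this just drops 'over the weekend' and generalizes the patient.
(c) Not entailed — Marco closed the drawer, not the poster; the poster belongs to the examining event.
(d) Not entailed — the drawer is what closed, not the gate.
(e) Entailed — 'examine' is an activity; 'was examining' entails that some examining happened, so 'examined' holds.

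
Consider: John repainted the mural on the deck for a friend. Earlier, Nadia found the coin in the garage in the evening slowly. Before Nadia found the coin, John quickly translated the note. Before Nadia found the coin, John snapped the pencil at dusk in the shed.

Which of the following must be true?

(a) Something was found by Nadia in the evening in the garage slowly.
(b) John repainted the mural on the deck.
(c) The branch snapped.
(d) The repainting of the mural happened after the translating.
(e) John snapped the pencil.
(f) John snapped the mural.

(a) Entailed — generalizing the patient leaves a sub-description the original still satisfies.
(b) Entailed — the original entails any weakening of itself; this just drops 'for a friend'.
(c) Not entailed — the pencil is what snapped, not the branch.
(d) Entailed — the narrative places the translating before the repainting.
(e) Entailed — this follows by dropping conjuncts from the snapping event's description.
(f) Not entailed — John snapped the pencil, not the mural; the mural belongs to the repainting event.

(a), (b), (d), (e)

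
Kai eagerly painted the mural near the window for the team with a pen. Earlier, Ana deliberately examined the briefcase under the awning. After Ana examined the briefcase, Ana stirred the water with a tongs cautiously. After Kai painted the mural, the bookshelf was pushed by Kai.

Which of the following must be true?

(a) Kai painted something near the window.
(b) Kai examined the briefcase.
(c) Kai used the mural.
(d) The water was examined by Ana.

(a) Entailed — this follows by dropping conjuncts from the painting event's description.
(b) Not entailed — the passage has Ana examining the briefcase, not Kai.
(c) Not entailed — the mural is the patient, not an instrument — Kai used a pen.
(d) Not entailed — Ana examined the briefcase, not the water; the water belongs to the stirring event.

(a)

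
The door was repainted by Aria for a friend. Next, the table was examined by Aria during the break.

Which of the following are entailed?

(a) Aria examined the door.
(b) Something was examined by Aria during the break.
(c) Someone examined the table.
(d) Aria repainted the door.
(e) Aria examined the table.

(b), (c), (d), (e)

(a) Not entailed — Aria examined the table, not the door; the door belongs to the repainting event.
(b) Entailed — the original entails any weakening of itself; this just generalizes the patient.
(c) Entailed — dropping 'during the break' and generalizing the agent leaves a sub-description the original still satisfies.
(d) Entailed — the original entails any weakening of itself; this just drops 'for a friend'.
(e) Entailed — the original entails any weakening of itself; this just drops 'during the break'.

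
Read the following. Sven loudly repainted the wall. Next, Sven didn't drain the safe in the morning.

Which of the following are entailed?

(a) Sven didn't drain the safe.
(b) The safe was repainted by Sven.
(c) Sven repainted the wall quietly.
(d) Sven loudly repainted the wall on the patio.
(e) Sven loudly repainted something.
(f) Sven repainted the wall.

(a) Not entailed — dropping 'in the morning' under negation is not valid — the original leaves open that Sven drained the safe some other way.
(b) Not entailed — Sven repainted the wall, not the safe; the safe belongs to the draining event.
(c) Not entailed — 'quietly' adds a manner not in (and inconsistent with) the original.
(d) Not entailed — 'on the patio' adds information not in the original event.
(e) Entailed — every conjunct here is already in the original repainting event.
(f) Entailed — every conjunct here is already in the original repainting event.

(e), (f)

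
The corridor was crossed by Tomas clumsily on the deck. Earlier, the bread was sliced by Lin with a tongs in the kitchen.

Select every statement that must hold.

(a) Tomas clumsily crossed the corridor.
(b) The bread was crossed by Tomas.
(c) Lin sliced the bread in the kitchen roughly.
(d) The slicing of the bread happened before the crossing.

(a) Entailed — dropping 'on the deck' leaves a sub-description the original still satisfies.
(b) Not entailed — Tomas crossed the corridor, not the bread; the bread belongs to the slicing event.
(c) Not entailed — 'roughly' adds information not in the original event.
(d) Entailed — the narrative places the slicing before the crossing.

(a), (d)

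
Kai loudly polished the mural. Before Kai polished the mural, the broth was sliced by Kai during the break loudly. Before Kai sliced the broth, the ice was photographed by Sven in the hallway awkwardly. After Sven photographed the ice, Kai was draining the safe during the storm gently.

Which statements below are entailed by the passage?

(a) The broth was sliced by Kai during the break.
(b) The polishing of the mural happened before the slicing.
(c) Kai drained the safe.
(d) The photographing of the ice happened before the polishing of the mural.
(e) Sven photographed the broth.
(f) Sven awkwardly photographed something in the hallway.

(a), (d), (f)

(a) Entailed — every conjunct here is already in the original slicing event.
(b) Not entailed — the narrative places the slicing before the polishing, not after.
(c) Not entailed — 'was draining' is progressive on an accomplishment; it does not entail the completed 'drained'.
(d) Entailed — the narrative places the photographing before the polishing.
(e) Not entailed — Sven photographed the ice, not the broth; the broth belongs to the slicing event.
(f) Entailed — generalizing the patient leaves a sub-description the original still satisfies.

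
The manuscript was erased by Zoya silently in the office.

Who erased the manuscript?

'Zoya' marks the agent of the erasing event.

Zoya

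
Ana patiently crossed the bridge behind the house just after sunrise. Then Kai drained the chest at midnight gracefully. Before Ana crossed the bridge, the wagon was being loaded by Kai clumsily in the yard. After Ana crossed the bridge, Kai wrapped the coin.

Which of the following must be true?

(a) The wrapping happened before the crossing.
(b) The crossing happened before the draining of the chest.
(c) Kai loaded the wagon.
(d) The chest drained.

(a) Not entailed — the narrative places the crossing before the wrapping, not after.
(b) Entailed — the narrative places the crossing before the draining.
(c) Not entailed — 'was loading' is progressive on an accomplishment; it does not entail the completed 'loaded'.
(d) Entailed — 'Kai drained the chest' is causative; it entails the inchoative 'the chest drained'.

(b), (d)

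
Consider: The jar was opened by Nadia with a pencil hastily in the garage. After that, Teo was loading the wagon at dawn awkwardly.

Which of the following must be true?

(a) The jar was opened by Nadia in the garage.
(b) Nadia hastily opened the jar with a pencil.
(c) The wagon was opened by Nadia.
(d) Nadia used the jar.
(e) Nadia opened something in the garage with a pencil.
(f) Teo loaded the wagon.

(a) Entailed — this follows by dropping conjuncts from the opening event's description.
(b) Entailed — the original entails any weakening of itself; this just drops 'in the garage'.
(c) Not entailed — Nadia opened the jar, not the wagon; the wagon belongs to the loading event.
(d) Not entailed — the jar is the patient, not an instrument — Nadia used a pencil.
(e) Entailed — every conjunct here is already in the original opening event.
(f) Not entailed — 'was loading' is progressive on an accomplishment; it does not entail the completed 'loaded'.

(a), (b), (e)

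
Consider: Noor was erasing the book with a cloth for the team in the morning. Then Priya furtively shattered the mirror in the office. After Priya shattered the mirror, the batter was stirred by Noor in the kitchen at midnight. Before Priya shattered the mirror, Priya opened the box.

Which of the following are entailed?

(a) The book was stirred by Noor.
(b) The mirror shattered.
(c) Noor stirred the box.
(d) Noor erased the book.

(a) Not entailed — Noor stirred the batter, not the book; the book belongs to the erasing event.
(b) Entailed — 'Priya shattered the mirror' is causative; it entails the inchoative 'the mirror shattered'.
(c) Not entailed — Noor stirred the batter, not the box; the box belongs to the opening event.
(d) Not entailed — 'was erasing' is progressive on an accomplishment; it does not entail the completed 'erased'.

(b)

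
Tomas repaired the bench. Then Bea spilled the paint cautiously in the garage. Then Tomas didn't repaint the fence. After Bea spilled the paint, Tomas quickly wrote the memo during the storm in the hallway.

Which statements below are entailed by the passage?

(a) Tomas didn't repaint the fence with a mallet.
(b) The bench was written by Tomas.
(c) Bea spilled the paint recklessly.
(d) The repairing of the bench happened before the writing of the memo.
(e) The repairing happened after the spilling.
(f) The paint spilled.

(a) Entailed — under negation, adding a further restriction is entailed: if no such repainting event occurred, none occurred with a mallet either.
(b) Not entailed — Tomas wrote the memo, not the bench; the bench belongs to the repairing event.
(c) Not entailed — 'recklessly' adds a manner not in (and inconsistent with) the original.
(d) Entailed — the narrative places the repairing before the writing.
(e) Not entailed — the narrative places the repairing before the spilling, not after.
(f) Entailed — 'Bea spilled the paint' is causative; it entails the inchoative 'the paint spilled'.

(a), (d), (f)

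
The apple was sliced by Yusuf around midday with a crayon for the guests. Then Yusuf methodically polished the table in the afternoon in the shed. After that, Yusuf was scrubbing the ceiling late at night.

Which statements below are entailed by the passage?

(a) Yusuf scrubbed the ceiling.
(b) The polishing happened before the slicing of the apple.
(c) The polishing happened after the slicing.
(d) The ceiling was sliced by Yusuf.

(a), (c)

(a) Entailed — 'scrub' is an activity; 'was scrubbing' entails that some scrubbing happened, so 'scrubbed' holds.
(b) Not entailed — the narrative places the slicing before the polishing, not after.
(c) Entailed — the narrative places the slicing before the polishing.
(d) Not entailed — Yusuf sliced the apple, not the ceiling; the ceiling belongs to the scrubbing event.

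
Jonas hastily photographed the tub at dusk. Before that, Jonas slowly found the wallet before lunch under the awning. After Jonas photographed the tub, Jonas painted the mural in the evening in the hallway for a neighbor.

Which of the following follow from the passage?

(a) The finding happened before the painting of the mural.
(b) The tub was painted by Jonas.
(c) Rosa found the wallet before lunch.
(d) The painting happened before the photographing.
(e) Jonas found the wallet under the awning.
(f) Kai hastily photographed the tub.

(a) Entailed — the narrative places the finding before the painting.
(b) Not entailed — Jonas painted the mural, not the tub; the tub belongs to the photographing event.
(c) Not entailed — the passage has Jonas finding the wallet, not Rosa.
(d) Not entailed — the narrative places the photographing before the painting, not after.
(e) Entailed — every conjunct here is already in the original finding event.
(f) Not entailed — the passage has Jonas photographing the tub, not Kai.

(a), (e)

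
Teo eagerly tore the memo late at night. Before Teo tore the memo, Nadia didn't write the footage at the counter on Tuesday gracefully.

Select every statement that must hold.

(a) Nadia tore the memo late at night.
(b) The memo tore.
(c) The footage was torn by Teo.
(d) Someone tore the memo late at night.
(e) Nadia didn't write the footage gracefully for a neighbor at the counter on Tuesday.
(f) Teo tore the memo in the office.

(b), (d), (e)

(a) Not entailed — the passage has Teo tearing the memo, not Nadia.
(b) Entailed — 'Teo tore the memo' is causative; it entails the inchoative 'the memo tore'.
(c) Not entailed — Teo tore the memo, not the footage; the footage belongs to the writing event.
(d) Entailed — this follows by dropping conjuncts from the tearing event's description.
(e) Entailed — under negation, adding a further restriction is entailed: if no such writing event occurred, none occurred for a neighbor either.
(f) Not entailed — 'in the office' adds information not in the original event.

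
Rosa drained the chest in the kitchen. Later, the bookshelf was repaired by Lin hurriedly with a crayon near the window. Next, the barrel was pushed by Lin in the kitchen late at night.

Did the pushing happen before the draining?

no

The narrative orders the draining before the pushing.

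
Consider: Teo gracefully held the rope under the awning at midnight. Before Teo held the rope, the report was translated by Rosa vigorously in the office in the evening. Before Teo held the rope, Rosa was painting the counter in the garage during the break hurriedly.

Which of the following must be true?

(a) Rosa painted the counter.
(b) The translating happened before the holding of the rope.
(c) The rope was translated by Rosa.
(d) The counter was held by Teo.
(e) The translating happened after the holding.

(a) Not entailed — 'was painting' is progressive on an accomplishment; it does not entail the completed 'painted'.
(b) Entailed — the narrative places the translating before the holding.
(c) Not entailed — Rosa translated the report, not the rope; the rope belongs to the holding event.
(d) Not entailed — Teo held the rope, not the counter; the counter belongs to the painting event.
(e) Not entailed — the narrative places the translating before the holding, not after.

(b)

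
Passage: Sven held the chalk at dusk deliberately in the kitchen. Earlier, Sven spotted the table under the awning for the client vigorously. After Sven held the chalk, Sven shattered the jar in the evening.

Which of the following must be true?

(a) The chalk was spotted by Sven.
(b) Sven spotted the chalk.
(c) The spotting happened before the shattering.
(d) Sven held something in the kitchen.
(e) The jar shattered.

(c), (d), (e)

(a) Not entailed — Sven spotted the table, not the chalk; the chalk belongs to the holding event.
(b) Not entailed — Sven spotted the table, not the chalk; the chalk belongs to the holding event.
(c) Entailed — the narrative places the spotting before the shattering.
(d) Entailed — every conjunct here is already in the original holding event.
(e) Entailed — 'Sven shattered the jar' is causative; it entails the inchoative 'the jar shattered'.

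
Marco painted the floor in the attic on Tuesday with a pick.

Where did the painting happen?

'in the attic' marks the location of the painting event.

in the attic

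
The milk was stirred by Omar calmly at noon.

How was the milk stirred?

calmly

'calmly' marks the manner of the stirring event.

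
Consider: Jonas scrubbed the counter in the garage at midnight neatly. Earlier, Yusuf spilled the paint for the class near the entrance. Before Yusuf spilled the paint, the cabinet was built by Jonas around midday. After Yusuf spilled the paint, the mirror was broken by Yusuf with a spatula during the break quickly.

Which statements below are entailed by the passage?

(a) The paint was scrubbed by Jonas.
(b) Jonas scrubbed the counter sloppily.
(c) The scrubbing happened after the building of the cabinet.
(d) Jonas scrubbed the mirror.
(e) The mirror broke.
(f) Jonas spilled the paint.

(a) Not entailed — Jonas scrubbed the counter, not the paint; the paint belongs to the spilling event.
(b) Not entailed — 'sloppily' adds a manner not in (and inconsistent with) the original.
(c) Entailed — the narrative places the building before the scrubbing.
(d) Not entailed — Jonas scrubbed the counter, not the mirror; the mirror belongs to the breaking event.
(e) Entailed — 'Yusuf broke the mirror' is causative; it entails the inchoative 'the mirror broke'.
(f) Not entailed — the passage has Yusuf spilling the paint, not Jonas.

(c), (e)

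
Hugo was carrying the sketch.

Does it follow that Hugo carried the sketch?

'carry' is atelic; if Hugo was carrying the sketch, then Hugo carried the sketch (for some time).

yes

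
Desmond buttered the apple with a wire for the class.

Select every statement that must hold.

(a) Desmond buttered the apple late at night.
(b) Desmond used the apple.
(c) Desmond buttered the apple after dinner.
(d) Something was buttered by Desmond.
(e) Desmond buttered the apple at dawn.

(a) Not entailed — 'late at night' adds information not in the original event.
(b) Not entailed — the apple is the patient, not an instrument — Desmond used a wire.
(c) Not entailed — 'after dinner' adds information not in the original event.
(d) Entailed — dropping 'with a wire', 'for the class' and generalizing the patient leaves a sub-description the original still satisfies.
(e) Not entailed — 'at dawn' adds information not in the original event.

(d)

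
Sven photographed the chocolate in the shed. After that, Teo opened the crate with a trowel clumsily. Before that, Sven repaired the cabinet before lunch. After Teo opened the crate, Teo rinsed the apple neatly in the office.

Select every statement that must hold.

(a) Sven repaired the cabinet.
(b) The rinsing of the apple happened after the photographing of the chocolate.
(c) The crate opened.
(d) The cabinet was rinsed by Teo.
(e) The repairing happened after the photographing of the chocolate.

(a), (b), (c)

(a) Entailed — dropping 'before lunch' leaves a sub-description the original still satisfies.
(b) Entailed — the narrative places the photographing before the rinsing.
(c) Entailed — 'Teo opened the crate' is causative; it entails the inchoative 'the crate opened'.
(d) Not entailed — Teo rinsed the apple, not the cabinet; the cabinet belongs to the repairing event.
(e) Not entailed — the narrative doesn't order the photographing relative to the repairing.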